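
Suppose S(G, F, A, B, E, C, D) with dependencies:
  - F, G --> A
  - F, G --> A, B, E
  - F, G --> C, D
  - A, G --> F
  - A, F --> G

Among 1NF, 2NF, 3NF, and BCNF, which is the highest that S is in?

BCNF

Candidate keys: {A, F}, {A, G}, {F, G}. Prime attributes: {A, F, G}.
Each dependency's left side is a superkey — BCNF holds.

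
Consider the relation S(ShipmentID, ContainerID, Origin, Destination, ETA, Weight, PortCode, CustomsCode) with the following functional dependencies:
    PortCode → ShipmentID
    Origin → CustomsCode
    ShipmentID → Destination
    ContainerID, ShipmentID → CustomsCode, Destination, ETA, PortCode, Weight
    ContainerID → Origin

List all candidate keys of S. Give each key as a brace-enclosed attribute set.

Attributes never on any right-hand side: {ContainerID} — every candidate key must contain it.
{ContainerID, PortCode}⁺ = {ContainerID, CustomsCode, Destination, ETA, Origin, PortCode, ShipmentID, Weight} — all of the relation — so {ContainerID, PortCode} is a candidate key.
{ContainerID, ShipmentID}⁺ = {ContainerID, CustomsCode, Destination, ETA, Origin, PortCode, ShipmentID, Weight} — all of the relation — so {ContainerID, ShipmentID} is a candidate key.
Any other superkey properly contains one of these, so there are no further candidate keys.

{ContainerID, PortCode}, {ContainerID, ShipmentID}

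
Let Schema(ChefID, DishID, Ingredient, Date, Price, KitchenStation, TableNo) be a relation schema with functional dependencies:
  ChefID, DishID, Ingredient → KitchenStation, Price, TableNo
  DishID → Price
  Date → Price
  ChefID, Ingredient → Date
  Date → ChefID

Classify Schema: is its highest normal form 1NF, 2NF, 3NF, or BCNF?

Candidate keys: {ChefID, DishID, Ingredient}, {Date, DishID, Ingredient}. Prime attributes: {ChefID, Date, DishID, Ingredient}.
DishID → Price breaks BCNF: {DishID}⁺ = {DishID, Price}, so {DishID} is not a superkey.
DishID → Price determines the non-prime attribute {Price} from a non-superkey — 3NF is violated.
Since {DishID} ⊂ {ChefID, DishID, Ingredient} and {DishID}⁺ ⊇ {Price} with {Price} non-prime, there is a partial dependency; 2NF fails.

1NF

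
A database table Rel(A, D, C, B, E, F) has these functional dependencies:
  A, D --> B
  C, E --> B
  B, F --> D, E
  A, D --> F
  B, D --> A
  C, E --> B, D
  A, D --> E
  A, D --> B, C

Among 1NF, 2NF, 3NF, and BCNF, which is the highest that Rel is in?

BCNF

Candidate keys: {A, D}, {B, D}, {B, F}, {C, E}. Prime attributes: {A, B, C, D, E, F}.
Every FD has a superkey on the left, so the relation is in BCNF.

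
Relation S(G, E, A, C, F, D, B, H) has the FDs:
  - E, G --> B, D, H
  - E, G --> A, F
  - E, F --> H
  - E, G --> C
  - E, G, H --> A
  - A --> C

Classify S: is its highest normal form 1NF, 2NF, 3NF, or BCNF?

Candidate key: {E, G}. Prime attributes: {E, G}.
For E, F --> H we have {E, F}⁺ = {E, F, H}; {E, F} is not a superkey, so BCNF fails.
E, F --> H determines the non-prime attribute {H} from a non-superkey — 3NF is violated.
Checking every proper subset of each key, none determines a non-prime attribute — 2NF is satisfied.

2NF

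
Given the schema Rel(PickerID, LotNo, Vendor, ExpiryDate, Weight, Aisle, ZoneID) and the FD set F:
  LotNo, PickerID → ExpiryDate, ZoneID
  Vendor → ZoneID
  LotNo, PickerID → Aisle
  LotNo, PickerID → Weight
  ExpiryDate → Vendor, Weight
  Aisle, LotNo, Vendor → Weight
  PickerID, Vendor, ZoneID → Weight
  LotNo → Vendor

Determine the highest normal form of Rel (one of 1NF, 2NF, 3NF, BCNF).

Candidate key: {LotNo, PickerID}. Prime attributes: {LotNo, PickerID}.
Vendor → ZoneID breaks BCNF: {Vendor}⁺ = {Vendor, ZoneID}, so {Vendor} is not a superkey.
Vendor → ZoneID has non-prime {ZoneID} on the right and a non-superkey on the left, so 3NF fails.
Since {LotNo} ⊂ {LotNo, PickerID} and {LotNo}⁺ ⊇ {Vendor, ZoneID} with {Vendor, ZoneID} non-prime, there is a partial dependency; 2NF fails.

1NF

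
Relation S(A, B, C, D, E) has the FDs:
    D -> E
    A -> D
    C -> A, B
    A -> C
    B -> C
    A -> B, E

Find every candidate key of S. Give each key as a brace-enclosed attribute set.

{A} is a candidate key since {A}⁺ = {A, B, C, D, E} covers every attribute.
{B} is a candidate key since {B}⁺ = {A, B, C, D, E} covers every attribute.
{C} is a candidate key since {C}⁺ = {A, B, C, D, E} covers every attribute.
Any other superkey properly contains one of these, so there are no further candidate keys.

{A}, {B}, {C}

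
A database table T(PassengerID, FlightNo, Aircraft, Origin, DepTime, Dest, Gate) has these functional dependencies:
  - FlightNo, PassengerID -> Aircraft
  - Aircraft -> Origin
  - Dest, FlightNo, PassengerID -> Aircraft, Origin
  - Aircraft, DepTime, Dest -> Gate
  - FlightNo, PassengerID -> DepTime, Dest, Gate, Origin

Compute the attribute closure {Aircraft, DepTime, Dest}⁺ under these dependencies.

Start with {Aircraft, DepTime, Dest}.
Aircraft -> Origin applies; add {Origin} → now {Aircraft, DepTime, Dest, Origin}.
Aircraft, DepTime, Dest -> Gate applies; add {Gate} → now {Aircraft, DepTime, Dest, Gate, Origin}.
No further FD applies.

{Aircraft, DepTime, Dest, Gate, Origin}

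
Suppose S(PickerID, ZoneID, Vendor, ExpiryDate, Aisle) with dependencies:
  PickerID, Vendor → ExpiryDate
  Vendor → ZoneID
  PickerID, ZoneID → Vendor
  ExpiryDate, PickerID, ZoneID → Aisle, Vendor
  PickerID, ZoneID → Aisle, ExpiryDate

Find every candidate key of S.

No FD produces {PickerID}, so it must be in every candidate key.
{PickerID, Vendor}⁺ = {Aisle, ExpiryDate, PickerID, Vendor, ZoneID}, which is every attribute, so {PickerID, Vendor} is a candidate key.
{PickerID, ZoneID}⁺ = {Aisle, ExpiryDate, PickerID, Vendor, ZoneID}, which is every attribute, so {PickerID, ZoneID} is a candidate key.
These are minimal and exhaustive — every other superkey contains one of them.

{PickerID, Vendor}, {PickerID, ZoneID}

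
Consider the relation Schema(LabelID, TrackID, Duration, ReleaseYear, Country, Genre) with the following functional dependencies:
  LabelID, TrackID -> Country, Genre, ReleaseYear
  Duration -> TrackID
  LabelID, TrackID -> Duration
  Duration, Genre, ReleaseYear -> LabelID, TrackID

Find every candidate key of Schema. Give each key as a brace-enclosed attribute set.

{Duration, Genre, ReleaseYear}, {Duration, LabelID}, {LabelID, TrackID}

{Duration, LabelID} is a candidate key since {Duration, LabelID}⁺ = {Country, Duration, Genre, LabelID, ReleaseYear, TrackID} covers every attribute.
{LabelID, TrackID} is a candidate key since {LabelID, TrackID}⁺ = {Country, Duration, Genre, LabelID, ReleaseYear, TrackID} covers every attribute.
{Duration, Genre, ReleaseYear} is a candidate key since {Duration, Genre, ReleaseYear}⁺ = {Country, Duration, Genre, LabelID, ReleaseYear, TrackID} covers every attribute.
These are minimal and exhaustive — every other superkey contains one of them.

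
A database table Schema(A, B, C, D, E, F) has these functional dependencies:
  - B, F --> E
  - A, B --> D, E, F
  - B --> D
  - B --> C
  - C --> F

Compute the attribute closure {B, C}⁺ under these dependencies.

{B, C, D, E, F}

Start with {B, C}.
B --> D applies; add {D} → now {B, C, D}.
C --> F applies; add {F} → now {B, C, D, F}.
B, F --> E applies; add {E} → now {B, C, D, E, F}.
No further FD applies.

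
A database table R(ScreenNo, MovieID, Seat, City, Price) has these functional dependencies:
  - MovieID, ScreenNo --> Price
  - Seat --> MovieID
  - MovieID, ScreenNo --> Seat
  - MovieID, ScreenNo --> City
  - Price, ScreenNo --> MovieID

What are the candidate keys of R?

{ScreenNo} never appears on the right of any FD, so every key must include it.
{MovieID, ScreenNo} is a candidate key since {MovieID, ScreenNo}⁺ = {City, MovieID, Price, ScreenNo, Seat} covers every attribute.
{Price, ScreenNo} is a candidate key since {Price, ScreenNo}⁺ = {City, MovieID, Price, ScreenNo, Seat} covers every attribute.
{ScreenNo, Seat} is a candidate key since {ScreenNo, Seat}⁺ = {City, MovieID, Price, ScreenNo, Seat} covers every attribute.
Any other superkey properly contains one of these, so there are no further candidate keys.

{MovieID, ScreenNo}, {Price, ScreenNo}, {ScreenNo, Seat}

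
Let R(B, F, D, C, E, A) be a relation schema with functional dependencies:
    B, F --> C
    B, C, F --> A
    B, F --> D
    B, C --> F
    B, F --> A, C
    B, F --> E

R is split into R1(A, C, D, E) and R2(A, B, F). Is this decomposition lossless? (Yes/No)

No

The shared attributes are {A} and {A}⁺ = {A}.
R1 ⊄ {A} and R2 ⊄ {A}, so the split is lossy.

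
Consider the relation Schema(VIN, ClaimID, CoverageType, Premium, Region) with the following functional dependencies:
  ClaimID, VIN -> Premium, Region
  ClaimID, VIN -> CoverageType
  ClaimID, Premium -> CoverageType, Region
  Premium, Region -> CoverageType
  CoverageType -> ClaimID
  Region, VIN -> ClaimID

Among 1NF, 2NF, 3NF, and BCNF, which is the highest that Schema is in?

Candidate keys: {ClaimID, VIN}, {CoverageType, VIN}, {Region, VIN}. Prime attributes: {ClaimID, CoverageType, Region, VIN}.
ClaimID, Premium -> CoverageType, Region: {ClaimID, Premium}⁺ = {ClaimID, CoverageType, Premium, Region}, which is not all of the attributes, so the left side is not a superkey — BCNF is violated.
Its right-hand attributes {CoverageType, Region} are all prime, as are those of every other non-superkey FD — the relation is in 3NF.

3NF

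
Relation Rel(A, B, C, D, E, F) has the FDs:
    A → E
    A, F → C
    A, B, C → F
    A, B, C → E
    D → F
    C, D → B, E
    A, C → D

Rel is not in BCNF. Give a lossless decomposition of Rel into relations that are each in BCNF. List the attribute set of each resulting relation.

Candidate keys of the original relation: {A, C}, {A, D}, {A, F}.
In {A, B, C, D, E, F}, {A} is not a superkey ({A}⁺ restricted to this set is {A, E}), so split on A → E into {A, E} and {A, B, C, D, F}.
{A, E} has no BCNF violation.
In {A, B, C, D, F}, {D} is not a superkey ({D}⁺ restricted to this set is {D, F}), so split on D → F into {D, F} and {A, B, C, D}.
{D, F} has no BCNF violation.
In {A, B, C, D}, {C, D} is not a superkey ({C, D}⁺ restricted to this set is {B, C, D}), so split on C, D → B into {B, C, D} and {A, C, D}.
{B, C, D} has no BCNF violation.
{A, C, D} has no BCNF violation.

{A, C, D}; {A, E}; {B, C, D}; {D, F}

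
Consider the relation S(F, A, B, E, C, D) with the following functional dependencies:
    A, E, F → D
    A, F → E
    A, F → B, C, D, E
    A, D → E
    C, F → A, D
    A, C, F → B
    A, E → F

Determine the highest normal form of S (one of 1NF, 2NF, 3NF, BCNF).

BCNF

Candidate keys: {A, D}, {A, E}, {A, F}, {C, F}. Prime attributes: {A, C, D, E, F}.
The left-hand side of every FD is a superkey, so BCNF is satisfied.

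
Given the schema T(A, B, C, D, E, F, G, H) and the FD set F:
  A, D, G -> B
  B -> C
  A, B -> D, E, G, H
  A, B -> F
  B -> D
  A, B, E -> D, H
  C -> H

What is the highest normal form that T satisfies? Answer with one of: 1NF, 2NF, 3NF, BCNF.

Candidate keys: {A, B}, {A, D, G}. Prime attributes: {A, B, D, G}.
For B -> C we have {B}⁺ = {B, C, D, H}; {B} is not a superkey, so BCNF fails.
Because {C} is non-prime and the left side of B -> C is not a superkey, the relation is not in 3NF.
{B} is a proper subset of the key {A, B}, and {B}⁺ contains the non-prime attributes {C, H} — a partial dependency, so 2NF is violated.

1NF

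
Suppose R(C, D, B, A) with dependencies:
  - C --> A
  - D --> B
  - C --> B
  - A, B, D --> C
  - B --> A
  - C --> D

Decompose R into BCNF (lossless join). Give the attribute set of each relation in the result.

Candidate keys of the original relation: {C}, {D}.
Within {A, B, C, D}: {B}⁺ ∩ {A, B, C, D} = {A, B}, not the whole set, so B --> A violates BCNF; decompose into {A, B} and {B, C, D}.
{A, B} has no BCNF violation.
{B, C, D} has no BCNF violation.

{A, B}; {B, C, D}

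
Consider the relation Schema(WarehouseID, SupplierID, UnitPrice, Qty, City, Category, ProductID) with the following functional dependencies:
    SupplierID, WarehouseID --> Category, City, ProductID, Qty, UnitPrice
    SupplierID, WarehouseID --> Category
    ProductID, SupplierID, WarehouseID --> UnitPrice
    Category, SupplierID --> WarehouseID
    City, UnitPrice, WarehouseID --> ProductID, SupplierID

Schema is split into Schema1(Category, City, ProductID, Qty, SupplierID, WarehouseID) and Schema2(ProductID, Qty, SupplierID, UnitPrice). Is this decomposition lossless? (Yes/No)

No

Common attributes: {ProductID, Qty, SupplierID}; their closure is {ProductID, Qty, SupplierID}.
The closure covers neither Schema1 nor Schema2 entirely; the join is not lossless.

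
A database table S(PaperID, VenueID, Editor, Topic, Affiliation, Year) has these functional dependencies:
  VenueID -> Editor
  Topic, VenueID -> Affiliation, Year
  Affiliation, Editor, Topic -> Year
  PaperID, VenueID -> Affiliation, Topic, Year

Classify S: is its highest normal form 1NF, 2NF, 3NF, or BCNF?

Candidate key: {PaperID, VenueID}. Prime attributes: {PaperID, VenueID}.
VenueID -> Editor: {VenueID}⁺ = {Editor, VenueID}, which is not all of the attributes, so the left side is not a superkey — BCNF is violated.
Because {Editor} is non-prime and the left side of VenueID -> Editor is not a superkey, the relation is not in 3NF.
Since {VenueID} ⊂ {PaperID, VenueID} and {VenueID}⁺ ⊇ {Editor} with {Editor} non-prime, there is a partial dependency; 2NF fails.

1NF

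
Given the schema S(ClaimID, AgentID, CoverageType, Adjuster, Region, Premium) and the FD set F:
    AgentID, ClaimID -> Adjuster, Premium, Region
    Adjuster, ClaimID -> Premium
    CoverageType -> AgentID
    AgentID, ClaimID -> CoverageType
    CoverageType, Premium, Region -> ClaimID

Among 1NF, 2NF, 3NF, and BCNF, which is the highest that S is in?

3NF

Candidate keys: {AgentID, ClaimID}, {ClaimID, CoverageType}, {CoverageType, Premium, Region}. Prime attributes: {AgentID, ClaimID, CoverageType, Premium, Region}.
Adjuster, ClaimID -> Premium: {Adjuster, ClaimID}⁺ = {Adjuster, ClaimID, Premium}, which is not all of the attributes, so the left side is not a superkey — BCNF is violated.
Its right-hand attributes {Premium} are all prime, as are those of every other non-superkey FD — the relation is in 3NF.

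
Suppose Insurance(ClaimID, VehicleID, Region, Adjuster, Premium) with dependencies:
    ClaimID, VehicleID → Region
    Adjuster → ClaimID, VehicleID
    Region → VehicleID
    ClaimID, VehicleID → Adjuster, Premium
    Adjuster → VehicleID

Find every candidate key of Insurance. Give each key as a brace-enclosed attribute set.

{Adjuster}⁺ = {Adjuster, ClaimID, Premium, Region, VehicleID} — all of the relation — so {Adjuster} is a candidate key.
{ClaimID, Region}⁺ = {Adjuster, ClaimID, Premium, Region, VehicleID} — all of the relation — so {ClaimID, Region} is a candidate key.
{ClaimID, VehicleID}⁺ = {Adjuster, ClaimID, Premium, Region, VehicleID} — all of the relation — so {ClaimID, VehicleID} is a candidate key.
No proper subset of any of these is a key, and no other minimal superkey exists.

{Adjuster}, {ClaimID, Region}, {ClaimID, VehicleID}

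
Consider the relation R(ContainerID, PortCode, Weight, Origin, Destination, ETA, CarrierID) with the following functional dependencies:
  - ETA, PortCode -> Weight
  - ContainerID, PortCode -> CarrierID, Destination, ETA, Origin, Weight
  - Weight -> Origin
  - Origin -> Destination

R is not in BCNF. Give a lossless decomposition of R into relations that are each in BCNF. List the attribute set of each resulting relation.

Candidate key of the original relation: {ContainerID, PortCode}.
Within {CarrierID, ContainerID, Destination, ETA, Origin, PortCode, Weight}: {ETA, PortCode}⁺ ∩ {CarrierID, ContainerID, Destination, ETA, Origin, PortCode, Weight} = {Destination, ETA, Origin, PortCode, Weight}, not the whole set, so ETA, PortCode -> Destination, Origin, Weight violates BCNF; decompose into {Destination, ETA, Origin, PortCode, Weight} and {CarrierID, ContainerID, ETA, PortCode}.
Within {Destination, ETA, Origin, PortCode, Weight}: {Weight}⁺ ∩ {Destination, ETA, Origin, PortCode, Weight} = {Destination, Origin, Weight}, not the whole set, so Weight -> Destination, Origin violates BCNF; decompose into {Destination, Origin, Weight} and {ETA, PortCode, Weight}.
Within {Destination, Origin, Weight}: {Origin}⁺ ∩ {Destination, Origin, Weight} = {Destination, Origin}, not the whole set, so Origin -> Destination violates BCNF; decompose into {Destination, Origin} and {Origin, Weight}.
{Destination, Origin}: every determinant is a superkey — BCNF.
{Origin, Weight}: every determinant is a superkey — BCNF.
{ETA, PortCode, Weight}: every determinant is a superkey — BCNF.
{CarrierID, ContainerID, ETA, PortCode}: every determinant is a superkey — BCNF.

{CarrierID, ContainerID, ETA, PortCode}; {Destination, Origin}; {ETA, PortCode, Weight}; {Origin, Weight}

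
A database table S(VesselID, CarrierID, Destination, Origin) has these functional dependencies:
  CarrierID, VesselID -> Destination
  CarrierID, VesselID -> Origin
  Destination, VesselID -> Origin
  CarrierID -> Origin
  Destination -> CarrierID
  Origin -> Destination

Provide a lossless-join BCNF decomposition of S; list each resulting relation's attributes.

Candidate keys of the original relation: {CarrierID, VesselID}, {Destination, VesselID}, {Origin, VesselID}.
Within {CarrierID, Destination, Origin, VesselID}: {CarrierID}⁺ ∩ {CarrierID, Destination, Origin, VesselID} = {CarrierID, Destination, Origin}, not the whole set, so CarrierID -> Destination, Origin violates BCNF; decompose into {CarrierID, Destination, Origin} and {CarrierID, VesselID}.
{CarrierID, Destination, Origin} is in BCNF.
{CarrierID, VesselID} is in BCNF.

{CarrierID, Destination, Origin}; {CarrierID, VesselID}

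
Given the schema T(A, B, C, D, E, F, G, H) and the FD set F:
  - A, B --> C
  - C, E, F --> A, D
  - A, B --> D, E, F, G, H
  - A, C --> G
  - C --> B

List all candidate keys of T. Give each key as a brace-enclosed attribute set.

{A, B} is a candidate key since {A, B}⁺ = {A, B, C, D, E, F, G, H} covers every attribute.
{A, C} is a candidate key since {A, C}⁺ = {A, B, C, D, E, F, G, H} covers every attribute.
{C, E, F} is a candidate key since {C, E, F}⁺ = {A, B, C, D, E, F, G, H} covers every attribute.
No proper subset of any of these is a key, and no other minimal superkey exists.

{A, B}, {A, C}, {C, E, F}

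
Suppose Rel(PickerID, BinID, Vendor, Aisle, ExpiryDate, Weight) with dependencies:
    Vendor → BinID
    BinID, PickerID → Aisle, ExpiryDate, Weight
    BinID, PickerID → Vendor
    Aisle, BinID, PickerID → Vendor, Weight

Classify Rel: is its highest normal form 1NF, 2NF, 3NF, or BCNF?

Candidate keys: {BinID, PickerID}, {PickerID, Vendor}. Prime attributes: {BinID, PickerID, Vendor}.
For Vendor → BinID we have {Vendor}⁺ = {BinID, Vendor}; {Vendor} is not a superkey, so BCNF fails.
Since {BinID} ⊆ prime attributes and every other non-superkey FD also has a prime right side, the schema is in 3NF.

3NF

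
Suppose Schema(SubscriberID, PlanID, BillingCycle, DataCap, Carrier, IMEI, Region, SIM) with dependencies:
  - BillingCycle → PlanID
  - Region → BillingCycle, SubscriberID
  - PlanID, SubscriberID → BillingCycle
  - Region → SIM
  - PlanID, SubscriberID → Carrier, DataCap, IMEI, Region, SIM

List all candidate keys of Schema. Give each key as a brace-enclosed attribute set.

{BillingCycle, SubscriberID}, {PlanID, SubscriberID}, {Region}

{Region}⁺ = {BillingCycle, Carrier, DataCap, IMEI, PlanID, Region, SIM, SubscriberID} — all of the relation — so {Region} is a candidate key.
{BillingCycle, SubscriberID}⁺ = {BillingCycle, Carrier, DataCap, IMEI, PlanID, Region, SIM, SubscriberID} — all of the relation — so {BillingCycle, SubscriberID} is a candidate key.
{PlanID, SubscriberID}⁺ = {BillingCycle, Carrier, DataCap, IMEI, PlanID, Region, SIM, SubscriberID} — all of the relation — so {PlanID, SubscriberID} is a candidate key.
Any other superkey properly contains one of these, so there are no further candidate keys.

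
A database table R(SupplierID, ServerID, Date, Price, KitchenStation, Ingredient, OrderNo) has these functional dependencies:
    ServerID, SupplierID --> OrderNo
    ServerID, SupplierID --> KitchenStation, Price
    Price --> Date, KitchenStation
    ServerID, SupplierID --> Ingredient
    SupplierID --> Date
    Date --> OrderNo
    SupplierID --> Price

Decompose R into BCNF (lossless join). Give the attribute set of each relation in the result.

Candidate key of the original relation: {ServerID, SupplierID}.
{Date, Ingredient, KitchenStation, OrderNo, Price, ServerID, SupplierID}: {Price} determines {Date, KitchenStation, OrderNo, Price} here but is not a superkey — split on Price --> Date, KitchenStation, OrderNo, giving {Date, KitchenStation, OrderNo, Price} and {Ingredient, Price, ServerID, SupplierID}.
{Date, KitchenStation, OrderNo, Price}: {Date} determines {Date, OrderNo} here but is not a superkey — split on Date --> OrderNo, giving {Date, OrderNo} and {Date, KitchenStation, Price}.
{Date, OrderNo} has no BCNF violation.
{Date, KitchenStation, Price} has no BCNF violation.
{Ingredient, Price, ServerID, SupplierID}: {SupplierID} determines {Price, SupplierID} here but is not a superkey — split on SupplierID --> Price, giving {Price, SupplierID} and {Ingredient, ServerID, SupplierID}.
{Price, SupplierID} has no BCNF violation.
{Ingredient, ServerID, SupplierID} has no BCNF violation.

{Date, KitchenStation, Price}; {Date, OrderNo}; {Ingredient, ServerID, SupplierID}; {Price, SupplierID}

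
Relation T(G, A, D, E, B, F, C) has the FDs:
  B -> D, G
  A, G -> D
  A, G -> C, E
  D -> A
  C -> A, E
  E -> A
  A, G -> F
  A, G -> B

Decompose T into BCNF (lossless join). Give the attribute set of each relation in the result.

Candidate keys of the original relation: {A, G}, {B}, {C, G}, {D, G}, {E, G}.
{A, B, C, D, E, F, G}: {D} determines {A, D} here but is not a superkey — split on D -> A, giving {A, D} and {B, C, D, E, F, G}.
{A, D} has no BCNF violation.
{B, C, D, E, F, G}: {C} determines {C, E} here but is not a superkey — split on C -> E, giving {C, E} and {B, C, D, F, G}.
{C, E} has no BCNF violation.
{B, C, D, F, G} has no BCNF violation.

{A, D}; {B, C, D, F, G}; {C, E}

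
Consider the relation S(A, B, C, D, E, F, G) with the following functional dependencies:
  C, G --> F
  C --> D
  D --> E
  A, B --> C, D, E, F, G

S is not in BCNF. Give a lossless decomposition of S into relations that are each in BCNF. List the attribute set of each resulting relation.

Candidate key of the original relation: {A, B}.
In {A, B, C, D, E, F, G}, {C, G} is not a superkey ({C, G}⁺ restricted to this set is {C, D, E, F, G}), so split on C, G --> D, E, F into {C, D, E, F, G} and {A, B, C, G}.
In {C, D, E, F, G}, {C} is not a superkey ({C}⁺ restricted to this set is {C, D, E}), so split on C --> D, E into {C, D, E} and {C, F, G}.
In {C, D, E}, {D} is not a superkey ({D}⁺ restricted to this set is {D, E}), so split on D --> E into {D, E} and {C, D}.
{D, E}: every determinant is a superkey — BCNF.
{C, D}: every determinant is a superkey — BCNF.
{C, F, G}: every determinant is a superkey — BCNF.
{A, B, C, G}: every determinant is a superkey — BCNF.

{A, B, C, G}; {C, D}; {C, F, G}; {D, E}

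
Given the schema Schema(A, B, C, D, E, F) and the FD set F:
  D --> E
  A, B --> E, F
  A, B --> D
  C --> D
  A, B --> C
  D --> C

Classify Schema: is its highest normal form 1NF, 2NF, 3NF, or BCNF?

Candidate key: {A, B}. Prime attributes: {A, B}.
D --> E breaks BCNF: {D}⁺ = {C, D, E}, so {D} is not a superkey.
D --> E has non-prime {E} on the right and a non-superkey on the left, so 3NF fails.
No proper subset of a key has a non-prime attribute in its closure, so there is no partial dependency; 2NF holds.

2NF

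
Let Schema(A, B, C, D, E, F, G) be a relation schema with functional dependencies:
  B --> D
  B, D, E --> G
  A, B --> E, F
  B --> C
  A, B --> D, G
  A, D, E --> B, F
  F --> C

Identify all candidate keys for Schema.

{A, B}, {A, D, E}

{A} never appears on the right of any FD, so every key must include it.
{A, B}⁺ = {A, B, C, D, E, F, G}, which is every attribute, so {A, B} is a candidate key.
{A, D, E}⁺ = {A, B, C, D, E, F, G}, which is every attribute, so {A, D, E} is a candidate key.
No proper subset of any of these is a key, and no other minimal superkey exists.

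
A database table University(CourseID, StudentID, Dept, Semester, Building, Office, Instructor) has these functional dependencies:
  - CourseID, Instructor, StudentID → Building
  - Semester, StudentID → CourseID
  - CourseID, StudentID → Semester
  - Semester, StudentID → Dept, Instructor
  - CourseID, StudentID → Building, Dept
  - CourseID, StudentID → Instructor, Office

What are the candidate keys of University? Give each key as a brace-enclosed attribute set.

{CourseID, StudentID}, {Semester, StudentID}

No FD produces {StudentID}, so it must be in every candidate key.
{CourseID, StudentID} is a candidate key since {CourseID, StudentID}⁺ = {Building, CourseID, Dept, Instructor, Office, Semester, StudentID} covers every attribute.
{Semester, StudentID} is a candidate key since {Semester, StudentID}⁺ = {Building, CourseID, Dept, Instructor, Office, Semester, StudentID} covers every attribute.
These are minimal and exhaustive — every other superkey contains one of them.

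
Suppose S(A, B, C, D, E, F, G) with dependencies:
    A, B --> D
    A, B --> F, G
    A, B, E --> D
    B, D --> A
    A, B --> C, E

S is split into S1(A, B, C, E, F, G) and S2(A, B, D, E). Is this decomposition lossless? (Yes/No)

Yes

Common attributes: {A, B, E}; their closure is {A, B, C, D, E, F, G}.
Since S1 ⊆ {A, B, C, D, E, F, G}, the intersection is a superkey of S1; the decomposition is lossless.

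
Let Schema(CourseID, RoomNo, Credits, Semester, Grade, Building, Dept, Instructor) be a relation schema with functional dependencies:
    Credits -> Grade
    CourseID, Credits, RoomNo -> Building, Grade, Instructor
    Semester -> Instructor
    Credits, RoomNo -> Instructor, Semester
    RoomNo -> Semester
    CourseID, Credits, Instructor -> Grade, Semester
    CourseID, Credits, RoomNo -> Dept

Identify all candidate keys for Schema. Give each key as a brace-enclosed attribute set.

{CourseID, Credits, RoomNo} never appear on the right of any FD, so every key must include all of them.
{CourseID, Credits, RoomNo}⁺ = {Building, CourseID, Credits, Dept, Grade, Instructor, RoomNo, Semester} — all of the relation — so {CourseID, Credits, RoomNo} is a candidate key.
Every other attribute set either contains this one or has a smaller closure.

{CourseID, Credits, RoomNo}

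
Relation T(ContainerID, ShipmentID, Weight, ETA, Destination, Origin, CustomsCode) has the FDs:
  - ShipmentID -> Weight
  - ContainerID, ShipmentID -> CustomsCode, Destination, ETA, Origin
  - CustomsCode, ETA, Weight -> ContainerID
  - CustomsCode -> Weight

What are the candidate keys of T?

No FD produces {ShipmentID}, so it must be in every candidate key.
{ContainerID, ShipmentID}⁺ = {ContainerID, CustomsCode, Destination, ETA, Origin, ShipmentID, Weight}, which is every attribute, so {ContainerID, ShipmentID} is a candidate key.
{CustomsCode, ETA, ShipmentID}⁺ = {ContainerID, CustomsCode, Destination, ETA, Origin, ShipmentID, Weight}, which is every attribute, so {CustomsCode, ETA, ShipmentID} is a candidate key.
Any other superkey properly contains one of these, so there are no further candidate keys.

{ContainerID, ShipmentID}, {CustomsCode, ETA, ShipmentID}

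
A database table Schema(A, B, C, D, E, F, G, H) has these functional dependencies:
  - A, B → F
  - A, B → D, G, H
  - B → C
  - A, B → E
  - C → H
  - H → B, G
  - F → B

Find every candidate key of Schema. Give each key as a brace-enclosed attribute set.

{A} never appears on the right of any FD, so every key must include it.
{A, B} is a candidate key since {A, B}⁺ = {A, B, C, D, E, F, G, H} covers every attribute.
{A, C} is a candidate key since {A, C}⁺ = {A, B, C, D, E, F, G, H} covers every attribute.
{A, F} is a candidate key since {A, F}⁺ = {A, B, C, D, E, F, G, H} covers every attribute.
{A, H} is a candidate key since {A, H}⁺ = {A, B, C, D, E, F, G, H} covers every attribute.
These are minimal and exhaustive — every other superkey contains one of them.

{A, B}, {A, C}, {A, F}, {A, H}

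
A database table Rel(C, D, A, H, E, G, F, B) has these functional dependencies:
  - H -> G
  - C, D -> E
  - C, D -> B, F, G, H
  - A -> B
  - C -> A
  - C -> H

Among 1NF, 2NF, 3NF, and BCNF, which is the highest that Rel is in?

Candidate key: {C, D}. Prime attributes: {C, D}.
H -> G: {H}⁺ = {G, H}, which is not all of the attributes, so the left side is not a superkey — BCNF is violated.
Because {G} is non-prime and the left side of H -> G is not a superkey, the relation is not in 3NF.
{C} is a proper subset of the key {C, D}, and {C}⁺ contains the non-prime attributes {A, B, G, H} — a partial dependency, so 2NF is violated.

1NF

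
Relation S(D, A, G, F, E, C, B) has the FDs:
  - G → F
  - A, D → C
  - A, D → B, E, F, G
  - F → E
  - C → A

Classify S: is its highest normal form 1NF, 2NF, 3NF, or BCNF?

2NF

Candidate keys: {A, D}, {C, D}. Prime attributes: {A, C, D}.
G → F breaks BCNF: {G}⁺ = {E, F, G}, so {G} is not a superkey.
Because {F} is non-prime and the left side of G → F is not a superkey, the relation is not in 3NF.
Checking every proper subset of each key, none determines a non-prime attribute — 2NF is satisfied.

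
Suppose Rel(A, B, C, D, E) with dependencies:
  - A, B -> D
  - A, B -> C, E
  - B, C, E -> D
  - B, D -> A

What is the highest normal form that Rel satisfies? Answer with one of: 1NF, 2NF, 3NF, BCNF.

BCNF

Candidate keys: {A, B}, {B, C, E}, {B, D}. Prime attributes: {A, B, C, D, E}.
Every FD has a superkey on the left, so the relation is in BCNF.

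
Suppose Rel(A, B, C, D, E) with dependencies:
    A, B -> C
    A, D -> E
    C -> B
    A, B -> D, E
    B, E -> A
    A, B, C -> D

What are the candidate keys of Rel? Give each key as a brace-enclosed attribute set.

{A, B} is a candidate key since {A, B}⁺ = {A, B, C, D, E} covers every attribute.
{A, C} is a candidate key since {A, C}⁺ = {A, B, C, D, E} covers every attribute.
{B, E} is a candidate key since {B, E}⁺ = {A, B, C, D, E} covers every attribute.
{C, E} is a candidate key since {C, E}⁺ = {A, B, C, D, E} covers every attribute.
No proper subset of any of these is a key, and no other minimal superkey exists.

{A, B}, {A, C}, {B, E}, {C, E}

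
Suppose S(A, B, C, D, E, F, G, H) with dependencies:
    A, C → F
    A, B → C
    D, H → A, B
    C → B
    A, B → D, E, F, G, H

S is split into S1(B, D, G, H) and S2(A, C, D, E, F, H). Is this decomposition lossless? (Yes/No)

The shared attributes are {D, H} and {D, H}⁺ = {A, B, C, D, E, F, G, H}.
S1 is contained in that closure, so S1 ∩ S2 → S1 holds and the join is lossless.

Yes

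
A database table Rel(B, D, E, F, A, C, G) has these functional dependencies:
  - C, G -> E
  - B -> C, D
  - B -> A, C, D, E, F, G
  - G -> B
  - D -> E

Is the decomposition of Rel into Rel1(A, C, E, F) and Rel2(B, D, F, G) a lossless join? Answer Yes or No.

No

Rel1 ∩ Rel2 = {F}; its closure under F is {F}.
Rel1 ⊄ {F} and Rel2 ⊄ {F}, so the split is lossy.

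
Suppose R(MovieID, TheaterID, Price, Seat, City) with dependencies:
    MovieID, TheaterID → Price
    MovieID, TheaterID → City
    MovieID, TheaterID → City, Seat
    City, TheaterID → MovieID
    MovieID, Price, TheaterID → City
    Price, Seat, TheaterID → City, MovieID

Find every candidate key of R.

Attributes never on any right-hand side: {TheaterID} — every candidate key must contain it.
{City, TheaterID}⁺ = {City, MovieID, Price, Seat, TheaterID}, which is every attribute, so {City, TheaterID} is a candidate key.
{MovieID, TheaterID}⁺ = {City, MovieID, Price, Seat, TheaterID}, which is every attribute, so {MovieID, TheaterID} is a candidate key.
{Price, Seat, TheaterID}⁺ = {City, MovieID, Price, Seat, TheaterID}, which is every attribute, so {Price, Seat, TheaterID} is a candidate key.
These are minimal and exhaustive — every other superkey contains one of them.

{City, TheaterID}, {MovieID, TheaterID}, {Price, Seat, TheaterID}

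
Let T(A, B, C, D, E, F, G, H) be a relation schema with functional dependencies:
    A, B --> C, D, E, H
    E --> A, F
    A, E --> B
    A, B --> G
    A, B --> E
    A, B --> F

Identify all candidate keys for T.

{A, B}, {E}

{E}⁺ = {A, B, C, D, E, F, G, H} — all of the relation — so {E} is a candidate key.
{A, B}⁺ = {A, B, C, D, E, F, G, H} — all of the relation — so {A, B} is a candidate key.
Any other superkey properly contains one of these, so there are no further candidate keys.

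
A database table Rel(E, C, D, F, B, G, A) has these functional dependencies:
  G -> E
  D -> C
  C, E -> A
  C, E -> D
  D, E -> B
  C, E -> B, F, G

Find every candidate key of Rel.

{C, E}, {C, G}, {D, E}, {D, G}

{C, E}⁺ = {A, B, C, D, E, F, G}, which is every attribute, so {C, E} is a candidate key.
{C, G}⁺ = {A, B, C, D, E, F, G}, which is every attribute, so {C, G} is a candidate key.
{D, E}⁺ = {A, B, C, D, E, F, G}, which is every attribute, so {D, E} is a candidate key.
{D, G}⁺ = {A, B, C, D, E, F, G}, which is every attribute, so {D, G} is a candidate key.
Any other superkey properly contains one of these, so there are no further candidate keys.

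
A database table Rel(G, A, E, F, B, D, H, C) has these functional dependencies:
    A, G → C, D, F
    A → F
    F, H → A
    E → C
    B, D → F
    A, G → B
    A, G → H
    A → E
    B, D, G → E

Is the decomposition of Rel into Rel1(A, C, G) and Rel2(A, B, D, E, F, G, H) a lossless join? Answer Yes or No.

The shared attributes are {A, G} and {A, G}⁺ = {A, B, C, D, E, F, G, H}.
Rel1 is contained in that closure, so Rel1 ∩ Rel2 → Rel1 holds and the join is lossless.

Yes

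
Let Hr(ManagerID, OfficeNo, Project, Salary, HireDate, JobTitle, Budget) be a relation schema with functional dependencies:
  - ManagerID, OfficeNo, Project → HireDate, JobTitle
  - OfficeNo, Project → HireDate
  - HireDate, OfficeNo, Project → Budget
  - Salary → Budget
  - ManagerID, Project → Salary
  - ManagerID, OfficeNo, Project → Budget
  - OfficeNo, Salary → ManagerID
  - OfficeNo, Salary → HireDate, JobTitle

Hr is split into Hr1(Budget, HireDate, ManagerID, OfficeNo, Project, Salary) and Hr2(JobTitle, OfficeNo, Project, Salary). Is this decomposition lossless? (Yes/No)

Yes

The shared attributes are {OfficeNo, Project, Salary} and {OfficeNo, Project, Salary}⁺ = {Budget, HireDate, JobTitle, ManagerID, OfficeNo, Project, Salary}.
This includes all of Hr1, so the common attributes are a superkey of Hr1 — the join is lossless.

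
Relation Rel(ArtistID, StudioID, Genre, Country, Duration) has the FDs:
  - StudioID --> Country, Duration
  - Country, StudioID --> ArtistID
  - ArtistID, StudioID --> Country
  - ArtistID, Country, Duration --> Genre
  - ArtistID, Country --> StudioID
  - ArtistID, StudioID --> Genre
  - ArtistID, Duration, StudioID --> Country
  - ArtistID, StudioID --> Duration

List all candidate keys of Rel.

{ArtistID, Country}, {StudioID}

{StudioID} is a candidate key since {StudioID}⁺ = {ArtistID, Country, Duration, Genre, StudioID} covers every attribute.
{ArtistID, Country} is a candidate key since {ArtistID, Country}⁺ = {ArtistID, Country, Duration, Genre, StudioID} covers every attribute.
Any other superkey properly contains one of these, so there are no further candidate keys.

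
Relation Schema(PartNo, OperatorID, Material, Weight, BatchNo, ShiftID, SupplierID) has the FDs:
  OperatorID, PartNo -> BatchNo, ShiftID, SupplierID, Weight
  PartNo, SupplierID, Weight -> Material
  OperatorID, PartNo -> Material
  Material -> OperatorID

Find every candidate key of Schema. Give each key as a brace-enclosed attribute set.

{Material, PartNo}, {OperatorID, PartNo}, {PartNo, SupplierID, Weight}

No FD produces {PartNo}, so it must be in every candidate key.
Closure of {Material, PartNo} is {BatchNo, Material, OperatorID, PartNo, ShiftID, SupplierID, Weight}, the whole schema; {Material, PartNo} is a candidate key.
Closure of {OperatorID, PartNo} is {BatchNo, Material, OperatorID, PartNo, ShiftID, SupplierID, Weight}, the whole schema; {OperatorID, PartNo} is a candidate key.
Closure of {PartNo, SupplierID, Weight} is {BatchNo, Material, OperatorID, PartNo, ShiftID, SupplierID, Weight}, the whole schema; {PartNo, SupplierID, Weight} is a candidate key.
These are minimal and exhaustive — every other superkey contains one of them.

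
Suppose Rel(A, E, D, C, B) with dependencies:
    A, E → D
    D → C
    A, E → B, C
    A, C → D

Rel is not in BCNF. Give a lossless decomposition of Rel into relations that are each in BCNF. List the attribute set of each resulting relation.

{A, B, D, E}; {C, D}

Candidate key of the original relation: {A, E}.
{A, B, C, D, E}: {D} determines {C, D} here but is not a superkey — split on D → C, giving {C, D} and {A, B, D, E}.
{C, D} is in BCNF.
{A, B, D, E} is in BCNF.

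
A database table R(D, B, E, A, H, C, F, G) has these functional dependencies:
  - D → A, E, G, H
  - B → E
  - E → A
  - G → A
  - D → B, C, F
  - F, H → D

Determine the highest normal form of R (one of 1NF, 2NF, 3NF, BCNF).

2NF

Candidate keys: {D}, {F, H}. Prime attributes: {D, F, H}.
B → E breaks BCNF: {B}⁺ = {A, B, E}, so {B} is not a superkey.
B → E determines the non-prime attribute {E} from a non-superkey — 3NF is violated.
No proper subset of a key has a non-prime attribute in its closure, so there is no partial dependency; 2NF holds.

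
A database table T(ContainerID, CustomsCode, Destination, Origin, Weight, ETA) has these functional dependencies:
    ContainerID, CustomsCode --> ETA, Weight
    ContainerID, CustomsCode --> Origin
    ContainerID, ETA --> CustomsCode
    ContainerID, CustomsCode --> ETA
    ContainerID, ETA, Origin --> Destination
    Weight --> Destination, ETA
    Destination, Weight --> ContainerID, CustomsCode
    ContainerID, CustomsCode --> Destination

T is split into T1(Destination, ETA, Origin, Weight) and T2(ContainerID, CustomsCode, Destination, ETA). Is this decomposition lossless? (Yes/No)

T1 ∩ T2 = {Destination, ETA}; its closure under F is {Destination, ETA}.
Neither T1 nor T2 is contained in that closure, so the decomposition is lossy.

No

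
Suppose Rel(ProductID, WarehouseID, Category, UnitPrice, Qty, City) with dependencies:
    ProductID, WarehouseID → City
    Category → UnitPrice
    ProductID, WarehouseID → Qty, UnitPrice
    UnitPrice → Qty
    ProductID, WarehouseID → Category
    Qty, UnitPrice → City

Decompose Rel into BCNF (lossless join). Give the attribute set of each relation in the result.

Candidate key of the original relation: {ProductID, WarehouseID}.
{Category, City, ProductID, Qty, UnitPrice, WarehouseID}: {Category} determines {Category, City, Qty, UnitPrice} here but is not a superkey — split on Category → City, Qty, UnitPrice, giving {Category, City, Qty, UnitPrice} and {Category, ProductID, WarehouseID}.
{Category, City, Qty, UnitPrice}: {UnitPrice} determines {City, Qty, UnitPrice} here but is not a superkey — split on UnitPrice → City, Qty, giving {City, Qty, UnitPrice} and {Category, UnitPrice}.
{City, Qty, UnitPrice} has no BCNF violation.
{Category, UnitPrice} has no BCNF violation.
{Category, ProductID, WarehouseID} has no BCNF violation.

{Category, ProductID, WarehouseID}; {Category, UnitPrice}; {City, Qty, UnitPrice}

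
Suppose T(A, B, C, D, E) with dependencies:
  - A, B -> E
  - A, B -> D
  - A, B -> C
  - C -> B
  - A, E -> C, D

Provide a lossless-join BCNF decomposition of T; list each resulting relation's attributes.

Candidate keys of the original relation: {A, B}, {A, C}, {A, E}.
{A, B, C, D, E}: {C} determines {B, C} here but is not a superkey — split on C -> B, giving {B, C} and {A, C, D, E}.
{B, C} has no BCNF violation.
{A, C, D, E} has no BCNF violation.

{A, C, D, E}; {B, C}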